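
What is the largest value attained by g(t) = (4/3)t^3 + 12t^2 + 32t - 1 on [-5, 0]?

g'(t) = 4t^2 + 24t + 32, which vanishes at t = -4 and t = -2.
Evaluating at the critical points and endpoints: g(-5) = -83/3; g(-4) = -67/3; g(-2) = -83/3; g(0) = -1.
So the maximum is g(0) = -1.

-1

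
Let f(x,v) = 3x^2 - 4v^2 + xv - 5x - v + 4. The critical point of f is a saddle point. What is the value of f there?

94/49

∂f/∂x = 6x + v - 5 = 0 and ∂f/∂v = x - 8v - 1 = 0, so (x, v) = (41/49, -1/49).
The Hessian has f_{xx} = 6, f_{vv} = -8, f_{xv} = 1, giving D = -49 < 0, so the point is a saddle point.
f(41/49, -1/49) = 94/49.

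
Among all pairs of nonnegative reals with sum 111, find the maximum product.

With x + y = 111, the product is P(x) = x(111 − x).
P'(x) = 111 − 2x = 0 gives x = 111/2; P'' = −2 < 0, so this is the maximum.
P = 111/2·111/2 = 12321/4.

12321/4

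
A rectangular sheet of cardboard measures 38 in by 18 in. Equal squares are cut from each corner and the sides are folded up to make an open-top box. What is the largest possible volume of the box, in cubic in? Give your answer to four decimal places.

1201.5476

With cut size x, the volume is V(x) = x(38 − 2x)(18 − 2x) for 0 < x < 9.
V'(x) = 12x^2 − 224x + 684. Setting V'(x) = 0 gives x ≈ 3.8460 (the root in (0, 9)).
V''(x) = 24x − 224 is negative there, so this is the maximum; V ≈ 1201.5476.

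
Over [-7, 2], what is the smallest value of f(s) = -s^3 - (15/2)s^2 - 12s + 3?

f'(s) = -3s^2 - 15s - 12, which vanishes at s = -4 and s = -1.
Compare values at every candidate in [-7, 2]: f(-7) = 125/2,  f(-4) = -5,  f(-1) = 17/2,  f(2) = -59.
Hence the absolute minimum is -59 at s = 2.

-59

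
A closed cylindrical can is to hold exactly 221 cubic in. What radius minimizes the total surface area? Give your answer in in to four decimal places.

3.2765

With radius r and height h, πr²h = 221 so h = 221/(πr²), and S(r) = 2πr² + 2πrh = 2πr² + 2·221/r.
S'(r) = 4πr − 2·221/r² = 0 ⇒ r³ = 221/(2π), so r ≈ 3.2765 and h = 2r ≈ 6.5529.
S''(r) = 4π + 4·221/r³ > 0, so this is the minimum; S ≈ 202.3529.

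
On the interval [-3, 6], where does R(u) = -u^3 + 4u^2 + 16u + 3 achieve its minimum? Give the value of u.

R'(u) = -3u^2 + 8u + 16, which vanishes at u = -4/3 and u = 4.
Evaluating at the critical points and endpoints: R(-3) = 18, R(-4/3) = -239/27, R(4) = 67, R(6) = 27.
So the minimum is R(-4/3) = -239/27.

-4/3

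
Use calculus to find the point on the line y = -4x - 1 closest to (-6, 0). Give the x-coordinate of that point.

-10/17

Minimize D(x)^2 = (x + 6)^2 + (-4x - 1)^2.
d/dx[D^2] = 2(x + 6) + 2·(-4)·(-4x - 1) = 0 ⇒ x = -10/17.
Then y = 23/17 and the distance is √(529/17) ≈ 5.5783.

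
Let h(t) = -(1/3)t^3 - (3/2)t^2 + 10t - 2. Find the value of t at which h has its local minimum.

Critical points: h'(t) = -t^2 - 3t + 10 vanishes at t = -5, 2.
Since h''(t) = -2t - 3, we get h''(-5) = 7 > 0 ⇒ local minimum; h''(2) = -7 < 0 ⇒ local maximum.
Thus h has its local minimum at t = -5, with value -287/6.

-5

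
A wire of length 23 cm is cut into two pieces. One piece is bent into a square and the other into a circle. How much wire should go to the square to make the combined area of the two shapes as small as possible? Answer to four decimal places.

Let x be the length used for the square. Square side x/4; circle radius (23−x)/(2π).
A(x) = (x/4)² + π·((23−x)/(2π))² = x²/16 + (23−x)²/(4π) for 0 ≤ x ≤ 23. A'(x) = x/8 − (23−x)/(2π) = 0 gives x = 4·23/(π+4) ≈ 12.8823.
A'' = 1/8 + 1/(2π) > 0, so this gives the minimum combined area; x ≈ 12.8823 cm to the square.

12.8823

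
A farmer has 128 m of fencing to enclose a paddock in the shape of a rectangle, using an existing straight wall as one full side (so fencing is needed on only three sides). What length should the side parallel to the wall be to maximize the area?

64

Let the sides perpendicular to the wall have length x and the parallel side y, so 2x + y = 128 and the area is A = xy = x(128 − 2x).
A'(x) = 128 − 4x = 0 gives x = 32, and A''(x) = −4 < 0 confirms a maximum.
Then y = 128 − 2·32 = 64 and A = 2048.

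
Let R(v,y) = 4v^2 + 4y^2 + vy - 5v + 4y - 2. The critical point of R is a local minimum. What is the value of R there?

-310/63

∂R/∂v = 8v + y - 5 = 0 and ∂R/∂y = v + 8y + 4 = 0, so (v, y) = (44/63, -37/63).
The Hessian has R_{vv} = 8, R_{yy} = 8, R_{vy} = 1, giving D = 63 > 0 with R_{vv} > 0, so the point is a local minimum.
R(44/63, -37/63) = -310/63.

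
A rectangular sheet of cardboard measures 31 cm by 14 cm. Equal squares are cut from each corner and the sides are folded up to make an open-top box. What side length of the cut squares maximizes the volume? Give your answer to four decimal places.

With cut size x, the volume is V(x) = x(31 − 2x)(14 − 2x) for 0 < x < 7.
V'(x) = 12x^2 − 180x + 434. Setting V'(x) = 0 gives x ≈ 3.0186 (the root in (0, 7)).
V''(x) = 24x − 180 is negative there, so this is the maximum; V ≈ 600.0185.

3.0186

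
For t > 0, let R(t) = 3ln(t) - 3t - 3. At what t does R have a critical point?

1

R'(t) = 3/t − 3 = 0 gives t = 1.
R''(t) = -3/t², which is negative for t > 0, so this is a local maximum.
R(1) = 3·ln(1) - 3 - 3 ≈ -6.0000.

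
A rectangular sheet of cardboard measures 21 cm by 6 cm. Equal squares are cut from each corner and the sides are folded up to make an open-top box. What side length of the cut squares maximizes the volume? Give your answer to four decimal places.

1.3775

With cut size x, the volume is V(x) = x(21 − 2x)(6 − 2x) for 0 < x < 3.
V'(x) = 12x^2 − 108x + 126. Setting V'(x) = 0 gives x ≈ 1.3775 (the root in (0, 3)).
V''(x) = 24x − 108 is negative there, so this is the maximum; V ≈ 81.5549.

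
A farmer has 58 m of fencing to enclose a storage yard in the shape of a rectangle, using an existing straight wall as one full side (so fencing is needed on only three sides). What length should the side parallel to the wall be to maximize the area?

29

Let the sides perpendicular to the wall have length x and the parallel side y, so 2x + y = 58 and the area is A = xy = x(58 − 2x).
A'(x) = 58 − 4x = 0 gives x = 29/2, and A''(x) = −4 < 0 confirms a maximum.
Then y = 58 − 2·29/2 = 29 and A = 841/2.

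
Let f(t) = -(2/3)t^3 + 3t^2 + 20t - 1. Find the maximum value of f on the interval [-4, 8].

Differentiating, f'(t) = -2t^2 + 6t + 20; which vanishes at t = -2 and t = 5.
Evaluating at the critical points and endpoints: f(-4) = 29/3; f(-2) = -71/3; f(5) = 272/3; f(8) = 29/3.
Hence the absolute maximum is 272/3 at t = 5.

272/3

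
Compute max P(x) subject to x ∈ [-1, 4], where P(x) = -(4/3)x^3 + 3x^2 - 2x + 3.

The derivative is -4x^2 + 6x - 2, which vanishes at x = 1/2 and x = 1.
Compare values at every candidate in [-1, 4]: P(-1) = 28/3, P(1/2) = 31/12, P(1) = 8/3, P(4) = -127/3.
So the maximum is P(-1) = 28/3.

28/3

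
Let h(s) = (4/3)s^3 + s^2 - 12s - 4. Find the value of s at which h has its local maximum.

-2

h'(s) = 4s^2 + 2s - 12. Setting h'(s) = 0 gives s ∈ {-2, 3/2}.
Second-derivative test with h''(s) = 8s + 2: h''(-2) = -14 < 0 ⇒ local maximum; h''(3/2) = 14 > 0 ⇒ local minimum.
The local maximum is h(-2) = 40/3.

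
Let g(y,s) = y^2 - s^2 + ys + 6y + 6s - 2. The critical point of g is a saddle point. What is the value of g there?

-46/5

∂g/∂y = 2y + s + 6 = 0 and ∂g/∂s = y - 2s + 6 = 0, so (y, s) = (-18/5, 6/5).
The Hessian has g_{yy} = 2, g_{ss} = -2, g_{ys} = 1, giving D = -5 < 0, so the point is a saddle point.
g(-18/5, 6/5) = -46/5.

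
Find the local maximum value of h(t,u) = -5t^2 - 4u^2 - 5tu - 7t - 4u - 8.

-304/55

∂h/∂t = -10t - 5u - 7 = 0 and ∂h/∂u = -5t - 8u - 4 = 0, so (t, u) = (-36/55, -1/11).
The Hessian has h_{tt} = -10, h_{uu} = -8, h_{tu} = -5, giving D = 55 > 0 with h_{tt} < 0, so the point is a local maximum.
h(-36/55, -1/11) = -304/55.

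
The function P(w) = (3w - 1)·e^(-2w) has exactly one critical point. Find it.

Differentiating with the product rule gives P'(w) = (-6w + 5)·e^(-2w). Since e^(-2w) > 0, the only critical point is w = 5/6.
P''(5/6) has the same sign as -6 < 0, so this is a local maximum.
P(5/6) = (3/2)·e^(-5/3) ≈ 0.2833.

5/6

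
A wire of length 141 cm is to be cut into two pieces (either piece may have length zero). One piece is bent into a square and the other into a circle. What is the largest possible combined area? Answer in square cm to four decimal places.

1582.0797

Let x be the length used for the square. Square side x/4; circle radius (141−x)/(2π).
A(x) = (x/4)² + π·((141−x)/(2π))² = x²/16 + (141−x)²/(4π) for 0 ≤ x ≤ 141. A'(x) = x/8 − (141−x)/(2π) = 0 gives x = 4·141/(π+4) ≈ 78.9740.
A'' > 0, so the interior critical point is a minimum; the maximum is at an endpoint. A(0) = 1582.0797 and A(141) = 1242.5625, so the largest area is 1582.0797.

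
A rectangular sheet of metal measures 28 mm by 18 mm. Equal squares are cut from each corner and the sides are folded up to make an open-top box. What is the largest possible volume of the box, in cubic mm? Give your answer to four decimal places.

With cut size x, the volume is V(x) = x(28 − 2x)(18 − 2x) for 0 < x < 9.
V'(x) = 12x^2 − 184x + 504. Setting V'(x) = 0 gives x ≈ 3.5706 (the root in (0, 9)).
V''(x) = 24x − 184 is negative there, so this is the maximum; V ≈ 808.7464.

808.7464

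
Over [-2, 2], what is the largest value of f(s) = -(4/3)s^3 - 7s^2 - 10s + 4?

Differentiating, f'(s) = -4s^2 - 14s - 10; whose only zero in [-2, 2] is s = -1.
Evaluating at the critical points and endpoints: f(-2) = 20/3,  f(-1) = 25/3,  f(2) = -164/3.
So the maximum is f(-1) = 25/3.

25/3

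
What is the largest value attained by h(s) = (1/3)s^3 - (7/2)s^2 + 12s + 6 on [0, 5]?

121/6

Differentiating, h'(s) = s^2 - 7s + 12; which vanishes at s = 3 and s = 4.
Candidates: h(0) = 6; h(3) = 39/2; h(4) = 58/3; h(5) = 121/6.
So the maximum is h(5) = 121/6.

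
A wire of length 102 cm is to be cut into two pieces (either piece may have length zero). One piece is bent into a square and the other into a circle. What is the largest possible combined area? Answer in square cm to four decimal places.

827.9240

Let x be the length used for the square. Square side x/4; circle radius (102−x)/(2π).
A(x) = (x/4)² + π·((102−x)/(2π))² = x²/16 + (102−x)²/(4π) for 0 ≤ x ≤ 102. A'(x) = x/8 − (102−x)/(2π) = 0 gives x = 4·102/(π+4) ≈ 57.1301.
A'' > 0, so the interior critical point is a minimum; the maximum is at an endpoint. A(0) = 827.9240 and A(102) = 650.2500, so the largest area is 827.9240.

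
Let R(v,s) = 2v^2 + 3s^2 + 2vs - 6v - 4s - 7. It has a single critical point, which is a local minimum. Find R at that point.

∂R/∂v = 4v + 2s - 6 = 0 and ∂R/∂s = 2v + 6s - 4 = 0, so (v, s) = (7/5, 1/5).
The Hessian has R_{vv} = 4, R_{ss} = 6, R_{vs} = 2, giving D = 20 > 0 with R_{vv} > 0, so the point is a local minimum.
R(7/5, 1/5) = -58/5.

-58/5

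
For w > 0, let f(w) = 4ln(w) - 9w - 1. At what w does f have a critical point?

f'(w) = 4/w − 9 = 0 gives w = 4/9.
f''(w) = -4/w², which is negative for w > 0, so this is a local maximum.
f(4/9) = 4·ln(4/9) - 4 - 1 ≈ -8.2437.

4/9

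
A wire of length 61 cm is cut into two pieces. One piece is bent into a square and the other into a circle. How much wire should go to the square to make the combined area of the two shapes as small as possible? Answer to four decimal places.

34.1660

Let x be the length used for the square. Square side x/4; circle radius (61−x)/(2π).
A(x) = (x/4)² + π·((61−x)/(2π))² = x²/16 + (61−x)²/(4π) for 0 ≤ x ≤ 61. A'(x) = x/8 − (61−x)/(2π) = 0 gives x = 4·61/(π+4) ≈ 34.1660.
A'' = 1/8 + 1/(2π) > 0, so this gives the minimum combined area; x ≈ 34.1660 cm to the square.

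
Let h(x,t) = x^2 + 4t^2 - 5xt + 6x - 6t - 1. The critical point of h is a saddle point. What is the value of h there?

-1

∂h/∂x = 2x - 5t + 6 = 0 and ∂h/∂t = -5x + 8t - 6 = 0, so (x, t) = (2, 2).
The Hessian has h_{xx} = 2, h_{tt} = 8, h_{xt} = -5, giving D = -9 < 0, so the point is a saddle point.
h(2, 2) = -1.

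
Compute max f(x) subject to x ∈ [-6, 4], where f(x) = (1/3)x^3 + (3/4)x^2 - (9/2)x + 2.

52/3

The derivative is x^2 + (3/2)x - 9/2, which vanishes at x = -3 and x = 3/2.
Evaluating at the critical points and endpoints: f(-6) = -16,  f(-3) = 53/4,  f(3/2) = -31/16,  f(4) = 52/3.
Hence the absolute maximum is 52/3 at x = 4.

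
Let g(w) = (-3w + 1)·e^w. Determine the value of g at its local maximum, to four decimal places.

1.5403

Differentiating with the product rule gives g'(w) = (-3w - 2)·e^w. Since e^w > 0, the only critical point is w = -2/3.
g''(-2/3) has the same sign as -3 < 0, so this is a local maximum.
g(-2/3) = (3)·e^(-2/3) ≈ 1.5403.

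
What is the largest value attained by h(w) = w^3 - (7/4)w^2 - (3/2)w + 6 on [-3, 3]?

51/4

Differentiating, h'(w) = 3w^2 - (7/2)w - 3/2; which vanishes at w = -1/3 and w = 3/2.
Candidates: h(-3) = -129/4, h(-1/3) = 677/108, h(3/2) = 51/16, h(3) = 51/4.
The maximum over the interval is 51/4, attained at w = 3.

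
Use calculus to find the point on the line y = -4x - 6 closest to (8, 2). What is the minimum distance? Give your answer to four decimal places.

Minimize D(x)^2 = (x - 8)^2 + (-4x - 8)^2.
d/dx[D^2] = 2(x - 8) + 2·(-4)·(-4x - 8) = 0 ⇒ x = -24/17.
Then y = -6/17 and the distance is √(1600/17) ≈ 9.7014.

9.7014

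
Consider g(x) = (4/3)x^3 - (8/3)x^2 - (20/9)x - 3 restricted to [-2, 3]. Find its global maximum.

g'(x) = 4x^2 - (16/3)x - 20/9, which vanishes at x = -1/3 and x = 5/3.
Evaluating at the critical points and endpoints: g(-2) = -179/9, g(-1/3) = -211/81, g(5/3) = -643/81, g(3) = 7/3.
Hence the absolute maximum is 7/3 at x = 3.

7/3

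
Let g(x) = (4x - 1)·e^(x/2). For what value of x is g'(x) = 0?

-7/4

g'(x) = 4·e^(x/2) + (4x - 1)·(1/2)·e^(x/2) = (2x + 7/2)·e^(x/2). Since e^(x/2) > 0, the only critical point is x = -7/4.
g''(-7/4) has the same sign as 2 > 0, so this is a local minimum.
g(-7/4) = (-8)·e^(-7/8) ≈ -3.3349.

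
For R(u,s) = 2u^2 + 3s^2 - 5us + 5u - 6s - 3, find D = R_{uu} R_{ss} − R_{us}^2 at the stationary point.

-1

∂R/∂u = 4u - 5s + 5 = 0 and ∂R/∂s = -5u + 6s - 6 = 0, so (u, s) = (0, 1).
The Hessian has R_{uu} = 4, R_{ss} = 6, R_{us} = -5, giving D = -1 < 0, so the point is a saddle point.
D = (4)·(6) − (-5)^2 = -1.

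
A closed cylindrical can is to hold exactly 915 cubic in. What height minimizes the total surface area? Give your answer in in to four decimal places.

With radius r and height h, πr²h = 915 so h = 915/(πr²), and S(r) = 2πr² + 2πrh = 2πr² + 2·915/r.
S'(r) = 4πr − 2·915/r² = 0 ⇒ r³ = 915/(2π), so r ≈ 5.2611 and h = 2r ≈ 10.5223.
S''(r) = 4π + 4·915/r³ > 0, so this is the minimum; S ≈ 521.7494.

10.5223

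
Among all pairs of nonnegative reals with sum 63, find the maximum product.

With x + y = 63, the product is P(x) = x(63 − x).
P'(x) = 63 − 2x = 0 gives x = 63/2; P'' = −2 < 0, so this is the maximum.
P = 63/2·63/2 = 3969/4.

3969/4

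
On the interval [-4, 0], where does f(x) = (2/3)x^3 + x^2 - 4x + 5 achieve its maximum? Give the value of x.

Differentiating, f'(x) = 2x^2 + 2x - 4; whose only zero in [-4, 0] is x = -2.
Candidates: f(-4) = -17/3, f(-2) = 35/3, f(0) = 5.
So the maximum is f(-2) = 35/3.

-2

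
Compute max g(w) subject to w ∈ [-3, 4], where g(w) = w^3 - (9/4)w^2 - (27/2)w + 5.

269/16

The derivative is 3w^2 - (9/2)w - 27/2, which vanishes at w = -3/2 and w = 3.
Evaluating at the critical points and endpoints: g(-3) = -7/4, g(-3/2) = 269/16, g(3) = -115/4, g(4) = -21.
The maximum over the interval is 269/16, attained at w = -3/2.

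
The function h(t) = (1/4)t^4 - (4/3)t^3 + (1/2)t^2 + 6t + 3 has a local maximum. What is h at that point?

31/3

h'(t) = t^3 - 4t^2 + t + 6 = 0 at t = -1, 2, 3.
Second-derivative test with h''(t) = 3t^2 - 8t + 1: h''(-1) = 12 > 0 ⇒ local minimum; h''(2) = -3 < 0 ⇒ local maximum; h''(3) = 4 > 0 ⇒ local minimum.
Thus h has its local maximum at t = 2, with value 31/3.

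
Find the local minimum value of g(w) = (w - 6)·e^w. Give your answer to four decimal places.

g'(w) = 1·e^w + (w - 6)·1·e^w = (w - 5)·e^w. Since e^w > 0, the only critical point is w = 5.
g''(5) has the same sign as 1 > 0, so this is a local minimum.
g(5) = (-1)·e^(5) ≈ -148.4132.

-148.4132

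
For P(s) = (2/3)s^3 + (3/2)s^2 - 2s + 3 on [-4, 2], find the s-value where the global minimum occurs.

-4

The derivative is 2s^2 + 3s - 2, which vanishes at s = -2 and s = 1/2.
Evaluating at the critical points and endpoints: P(-4) = -23/3; P(-2) = 23/3; P(1/2) = 59/24; P(2) = 31/3.
The minimum over the interval is -23/3, attained at s = -4.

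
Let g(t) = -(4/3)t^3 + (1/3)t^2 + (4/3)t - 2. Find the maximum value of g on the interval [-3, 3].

33

The derivative is -4t^2 + (2/3)t + 4/3, which vanishes at t = -1/2 and t = 2/3.
Compare values at every candidate in [-3, 3]: g(-3) = 33,  g(-1/2) = -29/12,  g(2/3) = -110/81,  g(3) = -31.
Hence the absolute maximum is 33 at t = -3.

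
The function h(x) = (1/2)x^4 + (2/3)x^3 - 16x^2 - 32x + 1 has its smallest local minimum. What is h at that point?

h'(x) = 2x^3 + 2x^2 - 32x - 32 = 0 at x = -4, -1, 4.
Second-derivative test with h''(x) = 6x^2 + 4x - 32: h''(-4) = 48 > 0 ⇒ local minimum; h''(-1) = -30 < 0 ⇒ local maximum; h''(4) = 80 > 0 ⇒ local minimum.
So the smallest local minimum value is h(4) = -637/3.

-637/3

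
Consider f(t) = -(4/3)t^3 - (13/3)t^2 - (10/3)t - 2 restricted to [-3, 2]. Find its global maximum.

5

The derivative is -4t^2 - (26/3)t - 10/3, which vanishes at t = -5/3 and t = -1/2.
Compare values at every candidate in [-3, 2]: f(-3) = 5; f(-5/3) = -187/81; f(-1/2) = -5/4; f(2) = -110/3.
So the maximum is f(-3) = 5.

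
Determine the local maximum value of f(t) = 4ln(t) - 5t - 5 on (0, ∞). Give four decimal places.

f'(t) = 4/t − 5 = 0 gives t = 4/5.
f''(t) = -4/t², which is negative for t > 0, so this is a local maximum.
f(4/5) = 4·ln(4/5) - 4 - 5 ≈ -9.8926.

-9.8926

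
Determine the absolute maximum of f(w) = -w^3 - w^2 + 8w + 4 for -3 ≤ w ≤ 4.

Differentiating, f'(w) = -3w^2 - 2w + 8; which vanishes at w = -2 and w = 4/3.
Evaluating at the critical points and endpoints: f(-3) = -2; f(-2) = -8; f(4/3) = 284/27; f(4) = -44.
The maximum over the interval is 284/27, attained at w = 4/3.

284/27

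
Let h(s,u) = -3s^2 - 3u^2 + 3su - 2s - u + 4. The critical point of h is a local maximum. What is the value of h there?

∂h/∂s = -6s + 3u - 2 = 0 and ∂h/∂u = 3s - 6u - 1 = 0, so (s, u) = (-5/9, -4/9).
The Hessian has h_{ss} = -6, h_{uu} = -6, h_{su} = 3, giving D = 27 > 0 with h_{ss} < 0, so the point is a local maximum.
h(-5/9, -4/9) = 43/9.

43/9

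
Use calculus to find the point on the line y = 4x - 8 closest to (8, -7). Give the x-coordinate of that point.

Minimize D(x)^2 = (x - 8)^2 + (4x - 1)^2.
d/dx[D^2] = 2(x - 8) + 2·4·(4x - 1) = 0 ⇒ x = 12/17.
Then y = -88/17 and the distance is √(961/17) ≈ 7.5186.

12/17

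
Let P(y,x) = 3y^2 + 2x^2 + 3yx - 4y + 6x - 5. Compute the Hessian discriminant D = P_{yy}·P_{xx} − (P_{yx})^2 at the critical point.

15

∂P/∂y = 6y + 3x - 4 = 0 and ∂P/∂x = 3y + 4x + 6 = 0, so (y, x) = (34/15, -16/5).
The Hessian has P_{yy} = 6, P_{xx} = 4, P_{yx} = 3, giving D = 15 > 0 with P_{yy} > 0, so the point is a local minimum.
D = (6)·(4) − (3)^2 = 15.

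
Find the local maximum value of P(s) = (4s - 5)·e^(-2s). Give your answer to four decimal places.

0.0604

By the product rule, P'(s) = (-8s + 14)·e^(-2s). Since e^(-2s) > 0, the only critical point is s = 7/4.
P''(7/4) has the same sign as -8 < 0, so this is a local maximum.
P(7/4) = (2)·e^(-7/2) ≈ 0.0604.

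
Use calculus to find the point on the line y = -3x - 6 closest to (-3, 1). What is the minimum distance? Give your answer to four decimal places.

Minimize D(x)^2 = (x + 3)^2 + (-3x - 7)^2.
d/dx[D^2] = 2(x + 3) + 2·(-3)·(-3x - 7) = 0 ⇒ x = -12/5.
Then y = 6/5 and the distance is √(2/5) ≈ 0.6325.

0.6325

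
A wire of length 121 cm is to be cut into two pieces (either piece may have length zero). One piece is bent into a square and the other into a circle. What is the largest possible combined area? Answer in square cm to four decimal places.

Let x be the length used for the square. Square side x/4; circle radius (121−x)/(2π).
A(x) = (x/4)² + π·((121−x)/(2π))² = x²/16 + (121−x)²/(4π) for 0 ≤ x ≤ 121. A'(x) = x/8 − (121−x)/(2π) = 0 gives x = 4·121/(π+4) ≈ 67.7720.
A'' > 0, so the interior critical point is a minimum; the maximum is at an endpoint. A(0) = 1165.0938 and A(121) = 915.0625, so the largest area is 1165.0938.

1165.0938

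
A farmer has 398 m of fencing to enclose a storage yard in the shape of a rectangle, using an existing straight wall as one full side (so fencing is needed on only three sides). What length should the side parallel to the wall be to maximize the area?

Let the sides perpendicular to the wall have length x and the parallel side y, so 2x + y = 398 and the area is A = xy = x(398 − 2x).
A'(x) = 398 − 4x = 0 gives x = 199/2, and A''(x) = −4 < 0 confirms a maximum.
Then y = 398 − 2·199/2 = 199 and A = 39601/2.

199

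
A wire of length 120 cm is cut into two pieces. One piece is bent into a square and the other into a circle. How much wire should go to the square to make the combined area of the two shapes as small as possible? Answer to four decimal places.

67.2119

Let x be the length used for the square. Square side x/4; circle radius (120−x)/(2π).
A(x) = (x/4)² + π·((120−x)/(2π))² = x²/16 + (120−x)²/(4π) for 0 ≤ x ≤ 120. A'(x) = x/8 − (120−x)/(2π) = 0 gives x = 4·120/(π+4) ≈ 67.2119.
A'' = 1/8 + 1/(2π) > 0, so this gives the minimum combined area; x ≈ 67.2119 cm to the square.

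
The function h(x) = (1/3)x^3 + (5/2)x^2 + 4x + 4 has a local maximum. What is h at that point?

20/3

h'(x) = x^2 + 5x + 4 = 0 at x = -4, -1.
Since h''(x) = 2x + 5, we get h''(-4) = -3 < 0 ⇒ local maximum; h''(-1) = 3 > 0 ⇒ local minimum.
Thus h has its local maximum at x = -4, with value 20/3.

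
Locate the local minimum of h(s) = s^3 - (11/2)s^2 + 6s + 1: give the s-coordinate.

3

h'(s) = 3s^2 - 11s + 6 = 0 at s = 2/3, 3.
Second-derivative test with h''(s) = 6s - 11: h''(2/3) = -7 < 0 ⇒ local maximum; h''(3) = 7 > 0 ⇒ local minimum.
So the local minimum value is h(3) = -7/2.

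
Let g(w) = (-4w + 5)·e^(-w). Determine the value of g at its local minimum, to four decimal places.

-0.4216

By the product rule, g'(w) = (4w - 9)·e^(-w). Since e^(-w) > 0, the only critical point is w = 9/4.
g''(9/4) has the same sign as 4 > 0, so this is a local minimum.
g(9/4) = (-4)·e^(-9/4) ≈ -0.4216.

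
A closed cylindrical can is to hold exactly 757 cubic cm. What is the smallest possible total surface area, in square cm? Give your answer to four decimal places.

459.8101

With radius r and height h, πr²h = 757 so h = 757/(πr²), and S(r) = 2πr² + 2πrh = 2πr² + 2·757/r.
S'(r) = 4πr − 2·757/r² = 0 ⇒ r³ = 757/(2π), so r ≈ 4.9390 and h = 2r ≈ 9.8780.
S''(r) = 4π + 4·757/r³ > 0, so this is the minimum; S ≈ 459.8101.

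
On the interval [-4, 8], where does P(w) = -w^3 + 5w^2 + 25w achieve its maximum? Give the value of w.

P'(w) = -3w^2 + 10w + 25, which vanishes at w = -5/3 and w = 5.
Compare values at every candidate in [-4, 8]: P(-4) = 44, P(-5/3) = -625/27, P(5) = 125, P(8) = 8.
The maximum over the interval is 125, attained at w = 5.

5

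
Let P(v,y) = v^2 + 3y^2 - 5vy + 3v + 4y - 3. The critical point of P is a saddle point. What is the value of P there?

∂P/∂v = 2v - 5y + 3 = 0 and ∂P/∂y = -5v + 6y + 4 = 0, so (v, y) = (38/13, 23/13).
The Hessian has P_{vv} = 2, P_{yy} = 6, P_{vy} = -5, giving D = -13 < 0, so the point is a saddle point.
P(38/13, 23/13) = 64/13.

64/13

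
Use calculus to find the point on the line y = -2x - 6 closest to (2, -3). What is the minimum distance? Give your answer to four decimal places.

3.1305

Minimize D(x)^2 = (x - 2)^2 + (-2x - 3)^2.
d/dx[D^2] = 2(x - 2) + 2·(-2)·(-2x - 3) = 0 ⇒ x = -4/5.
Then y = -22/5 and the distance is √(49/5) ≈ 3.1305.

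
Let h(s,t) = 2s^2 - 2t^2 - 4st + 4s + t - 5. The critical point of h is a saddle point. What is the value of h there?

-87/16

∂h/∂s = 4s - 4t + 4 = 0 and ∂h/∂t = -4s - 4t + 1 = 0, so (s, t) = (-3/8, 5/8).
The Hessian has h_{ss} = 4, h_{tt} = -4, h_{st} = -4, giving D = -32 < 0, so the point is a saddle point.
h(-3/8, 5/8) = -87/16.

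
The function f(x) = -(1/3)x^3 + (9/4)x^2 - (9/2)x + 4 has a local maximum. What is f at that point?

7/4

f'(x) = -x^2 + (9/2)x - 9/2. Setting f'(x) = 0 gives x ∈ {3/2, 3}.
Second-derivative test with f''(x) = -2x + 9/2: f''(3/2) = 3/2 > 0 ⇒ local minimum; f''(3) = -3/2 < 0 ⇒ local maximum.
So the local maximum value is f(3) = 7/4.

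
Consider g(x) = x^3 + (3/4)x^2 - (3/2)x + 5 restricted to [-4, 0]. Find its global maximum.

The derivative is 3x^2 + (3/2)x - 3/2, whose only zero in [-4, 0] is x = -1.
Compare values at every candidate in [-4, 0]: g(-4) = -41; g(-1) = 25/4; g(0) = 5.
Hence the absolute maximum is 25/4 at x = -1.

25/4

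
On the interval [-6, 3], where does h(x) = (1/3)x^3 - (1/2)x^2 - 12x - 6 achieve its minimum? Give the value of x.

3

Differentiating, h'(x) = x^2 - x - 12; whose only zero in [-6, 3] is x = -3.
Candidates: h(-6) = -24, h(-3) = 33/2, h(3) = -75/2.
Hence the absolute minimum is -75/2 at x = 3.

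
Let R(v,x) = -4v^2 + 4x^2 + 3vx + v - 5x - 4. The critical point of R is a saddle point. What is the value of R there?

∂R/∂v = -8v + 3x + 1 = 0 and ∂R/∂x = 3v + 8x - 5 = 0, so (v, x) = (23/73, 37/73).
The Hessian has R_{vv} = -8, R_{xx} = 8, R_{vx} = 3, giving D = -73 < 0, so the point is a saddle point.
R(23/73, 37/73) = -373/73.

-373/73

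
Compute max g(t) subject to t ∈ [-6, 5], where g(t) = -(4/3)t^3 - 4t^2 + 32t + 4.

124/3

g'(t) = -4t^2 - 8t + 32, which vanishes at t = -4 and t = 2.
Compare values at every candidate in [-6, 5]: g(-6) = -44, g(-4) = -308/3, g(2) = 124/3, g(5) = -308/3.
The maximum over the interval is 124/3, attained at t = 2.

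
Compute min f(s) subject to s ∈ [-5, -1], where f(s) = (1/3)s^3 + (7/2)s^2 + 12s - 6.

f'(s) = s^2 + 7s + 12, which vanishes at s = -4 and s = -3.
Compare values at every candidate in [-5, -1]: f(-5) = -121/6, f(-4) = -58/3, f(-3) = -39/2, f(-1) = -89/6.
So the minimum is f(-5) = -121/6.

-121/6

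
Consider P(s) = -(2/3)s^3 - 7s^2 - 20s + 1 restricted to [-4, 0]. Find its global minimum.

P'(s) = -2s^2 - 14s - 20, whose only zero in [-4, 0] is s = -2.
Candidates: P(-4) = 35/3; P(-2) = 55/3; P(0) = 1.
Hence the absolute minimum is 1 at s = 0.

1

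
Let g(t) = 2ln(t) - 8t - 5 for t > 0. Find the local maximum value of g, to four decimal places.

g'(t) = 2/t − 8 = 0 gives t = 1/4.
g''(t) = -2/t², which is negative for t > 0, so this is a local maximum.
g(1/4) = 2·ln(1/4) - 2 - 5 ≈ -9.7726.

-9.7726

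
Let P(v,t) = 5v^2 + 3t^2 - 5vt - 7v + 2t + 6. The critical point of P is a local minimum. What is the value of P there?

113/35

∂P/∂v = 10v - 5t - 7 = 0 and ∂P/∂t = -5v + 6t + 2 = 0, so (v, t) = (32/35, 3/7).
The Hessian has P_{vv} = 10, P_{tt} = 6, P_{vt} = -5, giving D = 35 > 0 with P_{vv} > 0, so the point is a local minimum.
P(32/35, 3/7) = 113/35.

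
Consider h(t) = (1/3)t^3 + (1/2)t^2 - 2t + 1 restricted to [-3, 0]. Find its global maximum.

13/3

Differentiating, h'(t) = t^2 + t - 2; whose only zero in [-3, 0] is t = -2.
Compare values at every candidate in [-3, 0]: h(-3) = 5/2,  h(-2) = 13/3,  h(0) = 1.
Hence the absolute maximum is 13/3 at t = -2.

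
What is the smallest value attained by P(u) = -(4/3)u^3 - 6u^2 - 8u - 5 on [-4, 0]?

P'(u) = -4u^2 - 12u - 8, which vanishes at u = -2 and u = -1.
Compare values at every candidate in [-4, 0]: P(-4) = 49/3; P(-2) = -7/3; P(-1) = -5/3; P(0) = -5.
Hence the absolute minimum is -5 at u = 0.

-5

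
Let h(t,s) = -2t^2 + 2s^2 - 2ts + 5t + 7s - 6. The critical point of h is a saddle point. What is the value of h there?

∂h/∂t = -4t - 2s + 5 = 0 and ∂h/∂s = -2t + 4s + 7 = 0, so (t, s) = (17/10, -9/10).
The Hessian has h_{tt} = -4, h_{ss} = 4, h_{ts} = -2, giving D = -20 < 0, so the point is a saddle point.
h(17/10, -9/10) = -49/10.

-49/10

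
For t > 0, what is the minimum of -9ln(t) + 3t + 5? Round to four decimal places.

f'(t) = -9/t + 3 = 0 gives t = 3.
f''(t) = 9/t², which is positive for t > 0, so this is a local minimum.
f(3) = -9·ln(3) + 9 + 5 ≈ 4.1125.

4.1125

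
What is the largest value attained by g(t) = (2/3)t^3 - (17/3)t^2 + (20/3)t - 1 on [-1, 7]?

91/81

g'(t) = 2t^2 - (34/3)t + 20/3, which vanishes at t = 2/3 and t = 5.
Evaluating at the critical points and endpoints: g(-1) = -14, g(2/3) = 91/81, g(5) = -26, g(7) = -10/3.
Hence the absolute maximum is 91/81 at t = 2/3.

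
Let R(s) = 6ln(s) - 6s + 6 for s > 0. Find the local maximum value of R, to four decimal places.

R'(s) = 6/s − 6 = 0 gives s = 1.
R''(s) = -6/s², which is negative for s > 0, so this is a local maximum.
R(1) = 6·ln(1) - 6 + 6 ≈ 0.0000.

0.0000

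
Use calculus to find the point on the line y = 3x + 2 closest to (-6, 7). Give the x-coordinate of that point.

9/10

Minimize D(x)^2 = (x + 6)^2 + (3x - 5)^2.
d/dx[D^2] = 2(x + 6) + 2·3·(3x - 5) = 0 ⇒ x = 9/10.
Then y = 47/10 and the distance is √(529/10) ≈ 7.2732.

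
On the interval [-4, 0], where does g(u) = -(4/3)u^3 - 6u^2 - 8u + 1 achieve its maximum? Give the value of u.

-4

Differentiating, g'(u) = -4u^2 - 12u - 8; which vanishes at u = -2 and u = -1.
Compare values at every candidate in [-4, 0]: g(-4) = 67/3; g(-2) = 11/3; g(-1) = 13/3; g(0) = 1.
So the maximum is g(-4) = 67/3.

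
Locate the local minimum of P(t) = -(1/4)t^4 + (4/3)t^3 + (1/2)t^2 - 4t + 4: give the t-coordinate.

1

P'(t) = -t^3 + 4t^2 + t - 4 = 0 at t = -1, 1, 4.
Since P''(t) = -3t^2 + 8t + 1, we get P''(-1) = -10 < 0 ⇒ local maximum; P''(1) = 6 > 0 ⇒ local minimum; P''(4) = -15 < 0 ⇒ local maximum.
So the local minimum value is P(1) = 19/12.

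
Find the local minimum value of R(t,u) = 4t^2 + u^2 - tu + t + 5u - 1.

∂R/∂t = 8t - u + 1 = 0 and ∂R/∂u = -t + 2u + 5 = 0, so (t, u) = (-7/15, -41/15).
The Hessian has R_{tt} = 8, R_{uu} = 2, R_{tu} = -1, giving D = 15 > 0 with R_{tt} > 0, so the point is a local minimum.
R(-7/15, -41/15) = -121/15.

-121/15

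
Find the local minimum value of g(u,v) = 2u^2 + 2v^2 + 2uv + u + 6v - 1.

∂g/∂u = 4u + 2v + 1 = 0 and ∂g/∂v = 2u + 4v + 6 = 0, so (u, v) = (2/3, -11/6).
The Hessian has g_{uu} = 4, g_{vv} = 4, g_{uv} = 2, giving D = 12 > 0 with g_{uu} > 0, so the point is a local minimum.
g(2/3, -11/6) = -37/6.

-37/6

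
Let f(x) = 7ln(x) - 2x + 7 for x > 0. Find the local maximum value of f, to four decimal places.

f'(x) = 7/x − 2 = 0 gives x = 7/2.
f''(x) = -7/x², which is negative for x > 0, so this is a local maximum.
f(7/2) = 7·ln(7/2) - 7 + 7 ≈ 8.7693.

8.7693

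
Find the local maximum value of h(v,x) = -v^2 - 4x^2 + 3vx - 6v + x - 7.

∂h/∂v = -2v + 3x - 6 = 0 and ∂h/∂x = 3v - 8x + 1 = 0, so (v, x) = (-45/7, -16/7).
The Hessian has h_{vv} = -2, h_{xx} = -8, h_{vx} = 3, giving D = 7 > 0 with h_{vv} < 0, so the point is a local maximum.
h(-45/7, -16/7) = 78/7.

78/7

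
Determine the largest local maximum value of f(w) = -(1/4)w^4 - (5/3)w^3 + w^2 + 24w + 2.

f'(w) = -w^3 - 5w^2 + 2w + 24 = 0 at w = -4, -3, 2.
Since f''(w) = -3w^2 - 10w + 2, we get f''(-4) = -6 < 0 ⇒ local maximum; f''(-3) = 5 > 0 ⇒ local minimum; f''(2) = -30 < 0 ⇒ local maximum.
Thus f has its largest local maximum at w = 2, with value 110/3.

110/3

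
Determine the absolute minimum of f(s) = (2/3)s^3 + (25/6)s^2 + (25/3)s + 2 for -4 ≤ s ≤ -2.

f'(s) = 2s^2 + (25/3)s + 25/3, whose only zero in [-4, -2] is s = -5/2.
Candidates: f(-4) = -22/3, f(-5/2) = -77/24, f(-2) = -10/3.
The minimum over the interval is -22/3, attained at s = -4.

-22/3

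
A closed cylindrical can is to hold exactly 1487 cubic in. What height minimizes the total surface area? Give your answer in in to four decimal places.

With radius r and height h, πr²h = 1487 so h = 1487/(πr²), and S(r) = 2πr² + 2πrh = 2πr² + 2·1487/r.
S'(r) = 4πr − 2·1487/r² = 0 ⇒ r³ = 1487/(2π), so r ≈ 6.1855 and h = 2r ≈ 12.3711.
S''(r) = 4π + 4·1487/r³ > 0, so this is the minimum; S ≈ 721.1991.

12.3711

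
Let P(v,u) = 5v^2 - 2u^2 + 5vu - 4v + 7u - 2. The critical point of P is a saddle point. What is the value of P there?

∂P/∂v = 10v + 5u - 4 = 0 and ∂P/∂u = 5v - 4u + 7 = 0, so (v, u) = (-19/65, 18/13).
The Hessian has P_{vv} = 10, P_{uu} = -4, P_{vu} = 5, giving D = -65 < 0, so the point is a saddle point.
P(-19/65, 18/13) = 223/65.

223/65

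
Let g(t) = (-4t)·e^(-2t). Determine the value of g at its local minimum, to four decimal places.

Differentiating with the product rule gives g'(t) = (8t - 4)·e^(-2t). Since e^(-2t) > 0, the only critical point is t = 1/2.
g''(1/2) has the same sign as 8 > 0, so this is a local minimum.
g(1/2) = (-2)·e^(-1) ≈ -0.7358.

-0.7358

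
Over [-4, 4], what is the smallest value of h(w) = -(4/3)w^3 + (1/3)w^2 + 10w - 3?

h'(w) = -4w^2 + (2/3)w + 10, which vanishes at w = -3/2 and w = 5/3.
Candidates: h(-4) = 143/3,  h(-3/2) = -51/4,  h(5/3) = 682/81,  h(4) = -43.
The minimum over the interval is -43, attained at w = 4.

-43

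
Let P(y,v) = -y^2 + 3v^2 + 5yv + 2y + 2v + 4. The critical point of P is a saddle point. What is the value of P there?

∂P/∂y = -2y + 5v + 2 = 0 and ∂P/∂v = 5y + 6v + 2 = 0, so (y, v) = (2/37, -14/37).
The Hessian has P_{yy} = -2, P_{vv} = 6, P_{yv} = 5, giving D = -37 < 0, so the point is a saddle point.
P(2/37, -14/37) = 136/37.

136/37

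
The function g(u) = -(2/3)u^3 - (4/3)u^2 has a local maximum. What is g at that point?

0

g'(u) = -2u^2 - (8/3)u = 0 at u = -4/3, 0.
Since g''(u) = -4u - 8/3, we get g''(-4/3) = 8/3 > 0 ⇒ local minimum; g''(0) = -8/3 < 0 ⇒ local maximum.
So the local maximum value is g(0) = 0.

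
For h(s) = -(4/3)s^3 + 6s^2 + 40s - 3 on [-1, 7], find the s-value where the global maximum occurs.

5

h'(s) = -4s^2 + 12s + 40, whose only zero in [-1, 7] is s = 5.
Candidates: h(-1) = -107/3,  h(5) = 541/3,  h(7) = 341/3.
The maximum over the interval is 541/3, attained at s = 5.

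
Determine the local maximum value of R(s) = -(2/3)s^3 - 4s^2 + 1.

1

R'(s) = -2s^2 - 8s. Setting R'(s) = 0 gives s ∈ {-4, 0}.
R''(s) = -4s - 8. R''(-4) = 8 > 0 ⇒ local minimum; R''(0) = -8 < 0 ⇒ local maximum.
The local maximum is R(0) = 1.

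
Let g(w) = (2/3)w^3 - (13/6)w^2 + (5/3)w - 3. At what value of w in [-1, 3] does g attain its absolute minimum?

The derivative is 2w^2 - (13/3)w + 5/3, which vanishes at w = 1/2 and w = 5/3.
Candidates: g(-1) = -15/2, g(1/2) = -21/8, g(5/3) = -511/162, g(3) = 1/2.
So the minimum is g(-1) = -15/2.

-1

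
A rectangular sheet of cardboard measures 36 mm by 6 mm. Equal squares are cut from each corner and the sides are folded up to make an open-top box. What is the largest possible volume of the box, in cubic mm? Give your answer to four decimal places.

148.8056

With cut size x, the volume is V(x) = x(36 − 2x)(6 − 2x) for 0 < x < 3.
V'(x) = 12x^2 − 168x + 216. Setting V'(x) = 0 gives x ≈ 1.4322 (the root in (0, 3)).
V''(x) = 24x − 168 is negative there, so this is the maximum; V ≈ 148.8056.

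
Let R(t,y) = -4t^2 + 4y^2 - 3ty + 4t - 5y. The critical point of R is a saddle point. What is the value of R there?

∂R/∂t = -8t - 3y + 4 = 0 and ∂R/∂y = -3t + 8y - 5 = 0, so (t, y) = (17/73, 52/73).
The Hessian has R_{tt} = -8, R_{yy} = 8, R_{ty} = -3, giving D = -73 < 0, so the point is a saddle point.
R(17/73, 52/73) = -96/73.

-96/73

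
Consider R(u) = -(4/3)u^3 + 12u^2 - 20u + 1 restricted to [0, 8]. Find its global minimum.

Differentiating, R'(u) = -4u^2 + 24u - 20; which vanishes at u = 1 and u = 5.
Evaluating at the critical points and endpoints: R(0) = 1,  R(1) = -25/3,  R(5) = 103/3,  R(8) = -221/3.
So the minimum is R(8) = -221/3.

-221/3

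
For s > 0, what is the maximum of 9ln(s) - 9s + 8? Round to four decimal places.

h'(s) = 9/s − 9 = 0 gives s = 1.
h''(s) = -9/s², which is negative for s > 0, so this is a local maximum.
h(1) = 9·ln(1) - 9 + 8 ≈ -1.0000.

-1.0000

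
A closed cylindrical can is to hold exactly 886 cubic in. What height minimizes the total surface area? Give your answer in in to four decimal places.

10.4099

With radius r and height h, πr²h = 886 so h = 886/(πr²), and S(r) = 2πr² + 2πrh = 2πr² + 2·886/r.
S'(r) = 4πr − 2·886/r² = 0 ⇒ r³ = 886/(2π), so r ≈ 5.2050 and h = 2r ≈ 10.4099.
S''(r) = 4π + 4·886/r³ > 0, so this is the minimum; S ≈ 510.6661.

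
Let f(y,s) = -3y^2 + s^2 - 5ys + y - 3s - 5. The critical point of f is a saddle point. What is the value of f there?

∂f/∂y = -6y - 5s + 1 = 0 and ∂f/∂s = -5y + 2s - 3 = 0, so (y, s) = (-13/37, 23/37).
The Hessian has f_{yy} = -6, f_{ss} = 2, f_{ys} = -5, giving D = -37 < 0, so the point is a saddle point.
f(-13/37, 23/37) = -226/37.

-226/37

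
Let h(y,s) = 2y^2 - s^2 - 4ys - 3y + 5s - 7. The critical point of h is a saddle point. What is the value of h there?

-187/24

∂h/∂y = 4y - 4s - 3 = 0 and ∂h/∂s = -4y - 2s + 5 = 0, so (y, s) = (13/12, 1/3).
The Hessian has h_{yy} = 4, h_{ss} = -2, h_{ys} = -4, giving D = -24 < 0, so the point is a saddle point.
h(13/12, 1/3) = -187/24.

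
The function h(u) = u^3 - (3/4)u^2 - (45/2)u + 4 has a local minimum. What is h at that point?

h'(u) = 3u^2 - (3/2)u - 45/2 = 0 at u = -5/2, 3.
h''(u) = 6u - 3/2. h''(-5/2) = -33/2 < 0 ⇒ local maximum; h''(3) = 33/2 > 0 ⇒ local minimum.
The local minimum is h(3) = -173/4.

-173/4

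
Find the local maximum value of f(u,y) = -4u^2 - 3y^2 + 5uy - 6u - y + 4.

∂f/∂u = -8u + 5y - 6 = 0 and ∂f/∂y = 5u - 6y - 1 = 0, so (u, y) = (-41/23, -38/23).
The Hessian has f_{uu} = -8, f_{yy} = -6, f_{uy} = 5, giving D = 23 > 0 with f_{uu} < 0, so the point is a local maximum.
f(-41/23, -38/23) = 234/23.

234/23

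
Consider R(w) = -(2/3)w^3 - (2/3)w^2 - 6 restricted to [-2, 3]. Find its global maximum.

-10/3

R'(w) = -2w^2 - (4/3)w, which vanishes at w = -2/3 and w = 0.
Candidates: R(-2) = -10/3, R(-2/3) = -494/81, R(0) = -6, R(3) = -30.
Hence the absolute maximum is -10/3 at w = -2.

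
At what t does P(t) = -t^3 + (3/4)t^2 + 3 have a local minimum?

P'(t) = -3t^2 + (3/2)t. Setting P'(t) = 0 gives t ∈ {0, 1/2}.
Since P''(t) = -6t + 3/2, we get P''(0) = 3/2 > 0 ⇒ local minimum; P''(1/2) = -3/2 < 0 ⇒ local maximum.
Thus P has its local minimum at t = 0, with value 3.

0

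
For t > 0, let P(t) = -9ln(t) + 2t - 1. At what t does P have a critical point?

9/2

P'(t) = -9/t + 2 = 0 gives t = 9/2.
P''(t) = 9/t², which is positive for t > 0, so this is a local minimum.
P(9/2) = -9·ln(9/2) + 9 - 1 ≈ -5.5367.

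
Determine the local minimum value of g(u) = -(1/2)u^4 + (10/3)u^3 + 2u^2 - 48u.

-153/2

Critical points: g'(u) = -2u^3 + 10u^2 + 4u - 48 vanishes at u = -2, 3, 4.
Since g''(u) = -6u^2 + 20u + 4, we get g''(-2) = -60 < 0 ⇒ local maximum; g''(3) = 10 > 0 ⇒ local minimum; g''(4) = -12 < 0 ⇒ local maximum.
The local minimum is g(3) = -153/2.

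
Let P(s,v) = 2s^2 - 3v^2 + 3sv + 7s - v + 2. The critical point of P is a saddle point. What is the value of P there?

-58/33

∂P/∂s = 4s + 3v + 7 = 0 and ∂P/∂v = 3s - 6v - 1 = 0, so (s, v) = (-13/11, -25/33).
The Hessian has P_{ss} = 4, P_{vv} = -6, P_{sv} = 3, giving D = -33 < 0, so the point is a saddle point.
P(-13/11, -25/33) = -58/33.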